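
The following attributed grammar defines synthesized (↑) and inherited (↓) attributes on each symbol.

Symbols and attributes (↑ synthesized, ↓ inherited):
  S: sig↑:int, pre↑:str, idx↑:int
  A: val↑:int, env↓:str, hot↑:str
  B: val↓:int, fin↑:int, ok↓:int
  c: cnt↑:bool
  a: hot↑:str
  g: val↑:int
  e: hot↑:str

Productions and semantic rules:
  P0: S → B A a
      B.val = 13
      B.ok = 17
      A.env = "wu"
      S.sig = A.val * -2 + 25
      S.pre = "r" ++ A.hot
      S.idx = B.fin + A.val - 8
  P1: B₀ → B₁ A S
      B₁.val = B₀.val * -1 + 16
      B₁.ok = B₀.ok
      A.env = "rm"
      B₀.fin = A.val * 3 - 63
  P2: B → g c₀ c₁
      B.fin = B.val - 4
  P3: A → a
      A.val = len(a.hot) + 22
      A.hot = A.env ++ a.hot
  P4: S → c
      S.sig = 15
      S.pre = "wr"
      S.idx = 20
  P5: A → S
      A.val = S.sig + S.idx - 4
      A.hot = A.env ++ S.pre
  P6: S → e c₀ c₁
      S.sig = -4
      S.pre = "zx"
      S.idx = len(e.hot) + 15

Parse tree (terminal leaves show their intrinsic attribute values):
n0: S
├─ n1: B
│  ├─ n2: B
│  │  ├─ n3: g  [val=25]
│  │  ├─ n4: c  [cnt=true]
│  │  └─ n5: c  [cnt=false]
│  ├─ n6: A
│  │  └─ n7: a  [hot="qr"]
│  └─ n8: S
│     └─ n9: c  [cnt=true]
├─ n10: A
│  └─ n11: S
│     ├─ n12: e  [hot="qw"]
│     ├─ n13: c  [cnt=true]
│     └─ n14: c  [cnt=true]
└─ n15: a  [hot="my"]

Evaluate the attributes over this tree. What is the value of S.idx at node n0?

10

1. n1.val = 13  [13]
2. n1.ok = 17  [17]
3. n2.val = 3  [B₀.val * -1 + 16]
4. n2.ok = 17  [B₀.ok]
5. n3.val = 25  [terminal]
6. n4.cnt = true  [terminal]
7. n5.cnt = false  [terminal]
8. n2.fin = -1  [B.val - 4]
9. n6.env = "rm"  ["rm"]
10. n7.hot = "qr"  [terminal]
11. n6.val = 24  [len(a.hot) + 22]
12. n6.hot = "rmqr"  [A.env ++ a.hot]
13. n9.cnt = true  [terminal]
14. n8.sig = 15  [15]
15. n8.pre = "wr"  ["wr"]
16. n8.idx = 20  [20]
17. n1.fin = 9  [A.val * 3 - 63]
18. n10.env = "wu"  ["wu"]
19. n12.hot = "qw"  [terminal]
20. n13.cnt = true  [terminal]
21. n14.cnt = true  [terminal]
22. n11.sig = -4  [-4]
23. n11.pre = "zx"  ["zx"]
24. n11.idx = 17  [len(e.hot) + 15]
25. n10.val = 9  [S.sig + S.idx - 4]
26. n10.hot = "wuzx"  [A.env ++ S.pre]
27. n15.hot = "my"  [terminal]
28. n0.sig = 7  [A.val * -2 + 25]
29. n0.pre = "rwuzx"  ["r" ++ A.hot]
30. n0.idx = 10  [B.fin + A.val - 8]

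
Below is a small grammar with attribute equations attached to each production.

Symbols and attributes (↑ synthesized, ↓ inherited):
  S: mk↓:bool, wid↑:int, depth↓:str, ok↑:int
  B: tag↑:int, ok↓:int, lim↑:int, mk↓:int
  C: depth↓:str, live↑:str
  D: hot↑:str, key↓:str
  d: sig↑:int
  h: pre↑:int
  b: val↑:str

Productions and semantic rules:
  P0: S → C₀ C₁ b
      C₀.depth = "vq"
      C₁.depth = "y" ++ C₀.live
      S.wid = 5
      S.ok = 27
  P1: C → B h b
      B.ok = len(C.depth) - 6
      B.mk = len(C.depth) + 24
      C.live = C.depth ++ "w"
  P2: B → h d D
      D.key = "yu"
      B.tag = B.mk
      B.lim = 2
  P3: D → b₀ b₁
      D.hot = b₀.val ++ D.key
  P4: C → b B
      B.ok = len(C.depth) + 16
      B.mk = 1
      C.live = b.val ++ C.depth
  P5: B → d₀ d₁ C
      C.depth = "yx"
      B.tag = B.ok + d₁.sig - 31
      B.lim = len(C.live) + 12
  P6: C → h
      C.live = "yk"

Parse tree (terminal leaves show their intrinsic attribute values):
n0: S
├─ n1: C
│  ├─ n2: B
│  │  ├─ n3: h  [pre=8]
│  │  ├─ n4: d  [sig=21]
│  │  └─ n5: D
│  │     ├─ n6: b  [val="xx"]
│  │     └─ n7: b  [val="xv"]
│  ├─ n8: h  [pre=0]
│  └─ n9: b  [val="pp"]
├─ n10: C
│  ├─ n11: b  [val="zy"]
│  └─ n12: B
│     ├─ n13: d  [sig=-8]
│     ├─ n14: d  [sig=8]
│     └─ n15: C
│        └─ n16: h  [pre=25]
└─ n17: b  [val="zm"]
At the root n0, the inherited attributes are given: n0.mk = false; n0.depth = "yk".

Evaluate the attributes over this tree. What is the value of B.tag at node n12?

-3

1. n0.mk = false  [given at root]
2. n0.depth = "yk"  [given at root]
3. n1.depth = "vq"  ["vq"]
4. n2.ok = -4  [len(C.depth) - 6]
5. n2.mk = 26  [len(C.depth) + 24]
6. n3.pre = 8  [terminal]
7. n4.sig = 21  [terminal]
8. n5.key = "yu"  ["yu"]
9. n6.val = "xx"  [terminal]
10. n7.val = "xv"  [terminal]
11. n5.hot = "xxyu"  [b₀.val ++ D.key]
12. n2.tag = 26  [B.mk]
13. n2.lim = 2  [2]
14. n8.pre = 0  [terminal]
15. n9.val = "pp"  [terminal]
16. n1.live = "vqw"  [C.depth ++ "w"]
17. n10.depth = "yvqw"  ["y" ++ C₀.live]
18. n11.val = "zy"  [terminal]
19. n12.ok = 20  [len(C.depth) + 16]
20. n12.mk = 1  [1]
21. n13.sig = -8  [terminal]
22. n14.sig = 8  [terminal]
23. n15.depth = "yx"  ["yx"]
24. n16.pre = 25  [terminal]
25. n15.live = "yk"  ["yk"]
26. n12.tag = -3  [B.ok + d₁.sig - 31]
27. n12.lim = 14  [len(C.live) + 12]
28. n10.live = "zyyvqw"  [b.val ++ C.depth]
29. n17.val = "zm"  [terminal]
30. n0.wid = 5  [5]
31. n0.ok = 27  [27]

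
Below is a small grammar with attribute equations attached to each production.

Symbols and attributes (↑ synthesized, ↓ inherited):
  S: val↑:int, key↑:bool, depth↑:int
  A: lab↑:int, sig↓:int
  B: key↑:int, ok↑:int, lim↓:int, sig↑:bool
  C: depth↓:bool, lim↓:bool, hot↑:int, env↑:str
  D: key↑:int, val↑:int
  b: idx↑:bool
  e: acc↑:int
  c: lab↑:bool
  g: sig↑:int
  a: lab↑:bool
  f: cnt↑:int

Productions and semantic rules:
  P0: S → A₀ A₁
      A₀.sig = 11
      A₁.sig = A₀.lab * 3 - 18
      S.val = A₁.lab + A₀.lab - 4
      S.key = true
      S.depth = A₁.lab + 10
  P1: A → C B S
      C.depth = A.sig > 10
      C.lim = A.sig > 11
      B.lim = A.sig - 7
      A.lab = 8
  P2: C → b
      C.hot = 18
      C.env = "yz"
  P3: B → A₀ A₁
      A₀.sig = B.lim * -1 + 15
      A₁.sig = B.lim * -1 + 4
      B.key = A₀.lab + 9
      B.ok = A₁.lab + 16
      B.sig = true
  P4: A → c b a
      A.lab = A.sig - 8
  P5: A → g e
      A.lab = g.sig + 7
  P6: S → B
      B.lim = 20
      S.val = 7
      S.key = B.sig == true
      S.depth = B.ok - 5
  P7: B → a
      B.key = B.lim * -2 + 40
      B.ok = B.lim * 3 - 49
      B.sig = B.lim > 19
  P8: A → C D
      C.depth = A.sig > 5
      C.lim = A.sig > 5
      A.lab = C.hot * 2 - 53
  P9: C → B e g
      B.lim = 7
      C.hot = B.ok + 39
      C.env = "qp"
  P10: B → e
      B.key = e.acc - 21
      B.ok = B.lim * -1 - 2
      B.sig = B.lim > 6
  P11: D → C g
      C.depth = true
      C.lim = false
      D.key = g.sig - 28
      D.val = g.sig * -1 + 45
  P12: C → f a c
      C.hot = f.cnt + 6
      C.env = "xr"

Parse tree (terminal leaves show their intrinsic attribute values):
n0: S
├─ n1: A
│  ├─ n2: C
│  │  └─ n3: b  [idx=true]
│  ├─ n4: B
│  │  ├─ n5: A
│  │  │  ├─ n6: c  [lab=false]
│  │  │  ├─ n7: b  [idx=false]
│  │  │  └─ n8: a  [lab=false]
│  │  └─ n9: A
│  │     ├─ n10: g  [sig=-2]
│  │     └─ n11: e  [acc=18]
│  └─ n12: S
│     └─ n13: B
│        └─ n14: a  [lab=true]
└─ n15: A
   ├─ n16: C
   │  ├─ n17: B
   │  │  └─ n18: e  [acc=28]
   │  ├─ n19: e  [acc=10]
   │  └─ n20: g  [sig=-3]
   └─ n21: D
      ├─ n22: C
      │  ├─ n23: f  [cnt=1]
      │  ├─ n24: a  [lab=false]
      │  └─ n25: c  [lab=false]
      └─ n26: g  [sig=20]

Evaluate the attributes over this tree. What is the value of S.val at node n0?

1. n1.sig = 11  [11]
2. n2.depth = true  [A.sig > 10]
3. n2.lim = false  [A.sig > 11]
4. n3.idx = true  [terminal]
5. n2.hot = 18  [18]
6. n2.env = "yz"  ["yz"]
7. n4.lim = 4  [A.sig - 7]
8. n5.sig = 11  [B.lim * -1 + 15]
9. n6.lab = false  [terminal]
10. n7.idx = false  [terminal]
11. n8.lab = false  [terminal]
12. n5.lab = 3  [A.sig - 8]
13. n9.sig = 0  [B.lim * -1 + 4]
14. n10.sig = -2  [terminal]
15. n11.acc = 18  [terminal]
16. n9.lab = 5  [g.sig + 7]
17. n4.key = 12  [A₀.lab + 9]
18. n4.ok = 21  [A₁.lab + 16]
19. n4.sig = true  [true]
20. n13.lim = 20  [20]
21. n14.lab = true  [terminal]
22. n13.key = 0  [B.lim * -2 + 40]
23. n13.ok = 11  [B.lim * 3 - 49]
24. n13.sig = true  [B.lim > 19]
25. n12.val = 7  [7]
26. n12.key = true  [B.sig == true]
27. n12.depth = 6  [B.ok - 5]
28. n1.lab = 8  [8]
29. n15.sig = 6  [A₀.lab * 3 - 18]
30. n16.depth = true  [A.sig > 5]
31. n16.lim = true  [A.sig > 5]
32. n17.lim = 7  [7]
33. n18.acc = 28  [terminal]
34. n17.key = 7  [e.acc - 21]
35. n17.ok = -9  [B.lim * -1 - 2]
36. n17.sig = true  [B.lim > 6]
37. n19.acc = 10  [terminal]
38. n20.sig = -3  [terminal]
39. n16.hot = 30  [B.ok + 39]
40. n16.env = "qp"  ["qp"]
41. n22.depth = true  [true]
42. n22.lim = false  [false]
43. n23.cnt = 1  [terminal]
44. n24.lab = false  [terminal]
45. n25.lab = false  [terminal]
46. n22.hot = 7  [f.cnt + 6]
47. n22.env = "xr"  ["xr"]
48. n26.sig = 20  [terminal]
49. n21.key = -8  [g.sig - 28]
50. n21.val = 25  [g.sig * -1 + 45]
51. n15.lab = 7  [C.hot * 2 - 53]
52. n0.val = 11  [A₁.lab + A₀.lab - 4]
53. n0.key = true  [true]
54. n0.depth = 17  [A₁.lab + 10]

11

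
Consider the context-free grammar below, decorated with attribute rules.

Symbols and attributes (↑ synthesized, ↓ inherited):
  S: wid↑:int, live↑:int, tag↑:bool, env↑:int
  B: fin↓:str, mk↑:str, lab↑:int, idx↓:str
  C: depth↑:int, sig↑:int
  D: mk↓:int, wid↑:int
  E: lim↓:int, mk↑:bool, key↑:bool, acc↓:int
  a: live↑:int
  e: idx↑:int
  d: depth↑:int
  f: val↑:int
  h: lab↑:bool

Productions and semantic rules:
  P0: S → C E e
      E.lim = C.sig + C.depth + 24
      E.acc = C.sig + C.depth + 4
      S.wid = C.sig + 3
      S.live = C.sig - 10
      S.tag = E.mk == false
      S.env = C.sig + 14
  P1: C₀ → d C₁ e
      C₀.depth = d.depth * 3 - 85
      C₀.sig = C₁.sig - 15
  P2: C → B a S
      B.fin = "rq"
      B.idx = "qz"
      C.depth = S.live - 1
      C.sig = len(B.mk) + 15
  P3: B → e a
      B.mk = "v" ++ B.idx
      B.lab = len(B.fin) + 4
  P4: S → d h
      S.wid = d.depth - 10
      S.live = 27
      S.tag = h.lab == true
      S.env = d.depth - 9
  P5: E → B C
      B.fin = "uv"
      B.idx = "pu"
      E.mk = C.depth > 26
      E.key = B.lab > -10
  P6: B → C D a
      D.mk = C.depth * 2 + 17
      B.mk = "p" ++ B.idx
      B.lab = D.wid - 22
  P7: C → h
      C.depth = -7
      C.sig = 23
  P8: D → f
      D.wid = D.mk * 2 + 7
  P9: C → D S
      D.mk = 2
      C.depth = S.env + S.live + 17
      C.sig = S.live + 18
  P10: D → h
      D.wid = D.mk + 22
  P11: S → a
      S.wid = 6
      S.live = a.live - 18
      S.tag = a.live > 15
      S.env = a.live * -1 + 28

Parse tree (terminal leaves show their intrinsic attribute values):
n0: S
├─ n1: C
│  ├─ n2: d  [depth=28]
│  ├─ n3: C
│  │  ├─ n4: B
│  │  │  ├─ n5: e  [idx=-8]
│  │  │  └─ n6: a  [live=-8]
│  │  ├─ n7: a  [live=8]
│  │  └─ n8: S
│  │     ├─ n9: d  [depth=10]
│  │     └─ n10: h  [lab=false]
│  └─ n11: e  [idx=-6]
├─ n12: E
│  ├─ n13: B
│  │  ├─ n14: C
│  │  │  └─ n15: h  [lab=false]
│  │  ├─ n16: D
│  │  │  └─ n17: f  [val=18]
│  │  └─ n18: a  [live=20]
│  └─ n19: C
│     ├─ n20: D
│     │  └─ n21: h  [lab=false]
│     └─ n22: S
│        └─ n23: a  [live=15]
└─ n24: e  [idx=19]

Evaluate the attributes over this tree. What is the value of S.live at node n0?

-7

1. n2.depth = 28  [terminal]
2. n4.fin = "rq"  ["rq"]
3. n4.idx = "qz"  ["qz"]
4. n5.idx = -8  [terminal]
5. n6.live = -8  [terminal]
6. n4.mk = "vqz"  ["v" ++ B.idx]
7. n4.lab = 6  [len(B.fin) + 4]
8. n7.live = 8  [terminal]
9. n9.depth = 10  [terminal]
10. n10.lab = false  [terminal]
11. n8.wid = 0  [d.depth - 10]
12. n8.live = 27  [27]
13. n8.tag = false  [h.lab == true]
14. n8.env = 1  [d.depth - 9]
15. n3.depth = 26  [S.live - 1]
16. n3.sig = 18  [len(B.mk) + 15]
17. n11.idx = -6  [terminal]
18. n1.depth = -1  [d.depth * 3 - 85]
19. n1.sig = 3  [C₁.sig - 15]
20. n12.lim = 26  [C.sig + C.depth + 24]
21. n12.acc = 6  [C.sig + C.depth + 4]
22. n13.fin = "uv"  ["uv"]
23. n13.idx = "pu"  ["pu"]
24. n15.lab = false  [terminal]
25. n14.depth = -7  [-7]
26. n14.sig = 23  [23]
27. n16.mk = 3  [C.depth * 2 + 17]
28. n17.val = 18  [terminal]
29. n16.wid = 13  [D.mk * 2 + 7]
30. n18.live = 20  [terminal]
31. n13.mk = "ppu"  ["p" ++ B.idx]
32. n13.lab = -9  [D.wid - 22]
33. n20.mk = 2  [2]
34. n21.lab = false  [terminal]
35. n20.wid = 24  [D.mk + 22]
36. n23.live = 15  [terminal]
37. n22.wid = 6  [6]
38. n22.live = -3  [a.live - 18]
39. n22.tag = false  [a.live > 15]
40. n22.env = 13  [a.live * -1 + 28]
41. n19.depth = 27  [S.env + S.live + 17]
42. n19.sig = 15  [S.live + 18]
43. n12.mk = true  [C.depth > 26]
44. n12.key = true  [B.lab > -10]
45. n24.idx = 19  [terminal]
46. n0.wid = 6  [C.sig + 3]
47. n0.live = -7  [C.sig - 10]
48. n0.tag = false  [E.mk == false]
49. n0.env = 17  [C.sig + 14]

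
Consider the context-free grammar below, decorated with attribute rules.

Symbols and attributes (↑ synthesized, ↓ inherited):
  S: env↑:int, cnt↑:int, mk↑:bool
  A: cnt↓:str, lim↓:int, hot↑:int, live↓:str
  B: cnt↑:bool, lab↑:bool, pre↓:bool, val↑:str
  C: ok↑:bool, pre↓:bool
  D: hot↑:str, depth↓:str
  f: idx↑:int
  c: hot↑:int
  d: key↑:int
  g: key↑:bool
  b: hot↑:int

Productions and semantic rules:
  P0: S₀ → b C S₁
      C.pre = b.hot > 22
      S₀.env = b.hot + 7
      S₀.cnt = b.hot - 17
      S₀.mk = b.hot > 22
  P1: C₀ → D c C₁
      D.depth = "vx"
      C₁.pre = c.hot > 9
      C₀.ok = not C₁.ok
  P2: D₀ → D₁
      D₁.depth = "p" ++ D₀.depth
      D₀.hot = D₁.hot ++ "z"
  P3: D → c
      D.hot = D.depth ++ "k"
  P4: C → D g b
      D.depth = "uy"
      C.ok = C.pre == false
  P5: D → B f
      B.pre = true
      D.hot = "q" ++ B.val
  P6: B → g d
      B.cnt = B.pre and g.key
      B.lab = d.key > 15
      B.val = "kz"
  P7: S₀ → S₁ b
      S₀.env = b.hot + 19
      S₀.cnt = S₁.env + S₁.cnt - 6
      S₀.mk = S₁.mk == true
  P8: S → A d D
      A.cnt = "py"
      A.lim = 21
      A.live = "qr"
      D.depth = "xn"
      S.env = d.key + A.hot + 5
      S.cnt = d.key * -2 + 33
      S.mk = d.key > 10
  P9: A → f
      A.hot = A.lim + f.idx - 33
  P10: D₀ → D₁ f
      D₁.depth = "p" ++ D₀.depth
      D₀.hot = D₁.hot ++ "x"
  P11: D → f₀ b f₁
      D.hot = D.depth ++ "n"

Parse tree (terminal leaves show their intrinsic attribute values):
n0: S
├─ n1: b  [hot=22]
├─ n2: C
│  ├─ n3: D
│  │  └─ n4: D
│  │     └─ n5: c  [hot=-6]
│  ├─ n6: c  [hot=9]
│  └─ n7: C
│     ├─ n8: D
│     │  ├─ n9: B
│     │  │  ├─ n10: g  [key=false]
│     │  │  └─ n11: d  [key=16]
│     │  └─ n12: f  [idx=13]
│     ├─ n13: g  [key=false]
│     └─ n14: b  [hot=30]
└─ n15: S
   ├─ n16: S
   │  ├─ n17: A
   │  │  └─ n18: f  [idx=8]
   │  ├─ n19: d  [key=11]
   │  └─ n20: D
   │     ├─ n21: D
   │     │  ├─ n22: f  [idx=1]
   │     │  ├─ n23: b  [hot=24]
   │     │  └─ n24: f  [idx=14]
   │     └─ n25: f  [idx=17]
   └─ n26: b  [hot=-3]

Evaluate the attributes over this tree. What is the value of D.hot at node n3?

"pvxkz"

1. n1.hot = 22  [terminal]
2. n2.pre = false  [b.hot > 22]
3. n3.depth = "vx"  ["vx"]
4. n4.depth = "pvx"  ["p" ++ D₀.depth]
5. n5.hot = -6  [terminal]
6. n4.hot = "pvxk"  [D.depth ++ "k"]
7. n3.hot = "pvxkz"  [D₁.hot ++ "z"]
8. n6.hot = 9  [terminal]
9. n7.pre = false  [c.hot > 9]
10. n8.depth = "uy"  ["uy"]
11. n9.pre = true  [true]
12. n10.key = false  [terminal]
13. n11.key = 16  [terminal]
14. n9.cnt = false  [B.pre and g.key]
15. n9.lab = true  [d.key > 15]
16. n9.val = "kz"  ["kz"]
17. n12.idx = 13  [terminal]
18. n8.hot = "qkz"  ["q" ++ B.val]
19. n13.key = false  [terminal]
20. n14.hot = 30  [terminal]
21. n7.ok = true  [C.pre == false]
22. n2.ok = false  [not C₁.ok]
23. n17.cnt = "py"  ["py"]
24. n17.lim = 21  [21]
25. n17.live = "qr"  ["qr"]
26. n18.idx = 8  [terminal]
27. n17.hot = -4  [A.lim + f.idx - 33]
28. n19.key = 11  [terminal]
29. n20.depth = "xn"  ["xn"]
30. n21.depth = "pxn"  ["p" ++ D₀.depth]
31. n22.idx = 1  [terminal]
32. n23.hot = 24  [terminal]
33. n24.idx = 14  [terminal]
34. n21.hot = "pxnn"  [D.depth ++ "n"]
35. n25.idx = 17  [terminal]
36. n20.hot = "pxnnx"  [D₁.hot ++ "x"]
37. n16.env = 12  [d.key + A.hot + 5]
38. n16.cnt = 11  [d.key * -2 + 33]
39. n16.mk = true  [d.key > 10]
40. n26.hot = -3  [terminal]
41. n15.env = 16  [b.hot + 19]
42. n15.cnt = 17  [S₁.env + S₁.cnt - 6]
43. n15.mk = true  [S₁.mk == true]
44. n0.env = 29  [b.hot + 7]
45. n0.cnt = 5  [b.hot - 17]
46. n0.mk = false  [b.hot > 22]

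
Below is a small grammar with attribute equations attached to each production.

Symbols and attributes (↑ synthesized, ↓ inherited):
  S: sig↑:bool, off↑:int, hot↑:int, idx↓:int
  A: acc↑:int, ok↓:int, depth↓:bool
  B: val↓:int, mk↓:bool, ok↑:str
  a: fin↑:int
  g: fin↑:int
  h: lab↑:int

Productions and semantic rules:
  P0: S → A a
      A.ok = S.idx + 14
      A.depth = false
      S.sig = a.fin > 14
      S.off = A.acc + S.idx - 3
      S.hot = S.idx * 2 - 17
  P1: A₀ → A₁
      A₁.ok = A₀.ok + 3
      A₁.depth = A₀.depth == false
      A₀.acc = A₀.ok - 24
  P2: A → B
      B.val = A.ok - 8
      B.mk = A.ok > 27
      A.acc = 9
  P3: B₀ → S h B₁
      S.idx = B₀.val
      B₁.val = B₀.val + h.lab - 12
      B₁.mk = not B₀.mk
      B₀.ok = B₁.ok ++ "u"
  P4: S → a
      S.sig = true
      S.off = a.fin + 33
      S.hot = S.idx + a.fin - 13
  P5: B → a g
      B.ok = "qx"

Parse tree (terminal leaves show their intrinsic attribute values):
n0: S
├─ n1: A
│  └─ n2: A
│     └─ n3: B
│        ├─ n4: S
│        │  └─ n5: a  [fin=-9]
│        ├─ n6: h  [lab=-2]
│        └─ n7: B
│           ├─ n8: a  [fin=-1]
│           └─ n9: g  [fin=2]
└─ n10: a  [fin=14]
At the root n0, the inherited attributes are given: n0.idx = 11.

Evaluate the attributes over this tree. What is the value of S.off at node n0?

1. n0.idx = 11  [given at root]
2. n1.ok = 25  [S.idx + 14]
3. n1.depth = false  [false]
4. n2.ok = 28  [A₀.ok + 3]
5. n2.depth = true  [A₀.depth == false]
6. n3.val = 20  [A.ok - 8]
7. n3.mk = true  [A.ok > 27]
8. n4.idx = 20  [B₀.val]
9. n5.fin = -9  [terminal]
10. n4.sig = true  [true]
11. n4.off = 24  [a.fin + 33]
12. n4.hot = -2  [S.idx + a.fin - 13]
13. n6.lab = -2  [terminal]
14. n7.val = 6  [B₀.val + h.lab - 12]
15. n7.mk = false  [not B₀.mk]
16. n8.fin = -1  [terminal]
17. n9.fin = 2  [terminal]
18. n7.ok = "qx"  ["qx"]
19. n3.ok = "qxu"  [B₁.ok ++ "u"]
20. n2.acc = 9  [9]
21. n1.acc = 1  [A₀.ok - 24]
22. n10.fin = 14  [terminal]
23. n0.sig = false  [a.fin > 14]
24. n0.off = 9  [A.acc + S.idx - 3]
25. n0.hot = 5  [S.idx * 2 - 17]

9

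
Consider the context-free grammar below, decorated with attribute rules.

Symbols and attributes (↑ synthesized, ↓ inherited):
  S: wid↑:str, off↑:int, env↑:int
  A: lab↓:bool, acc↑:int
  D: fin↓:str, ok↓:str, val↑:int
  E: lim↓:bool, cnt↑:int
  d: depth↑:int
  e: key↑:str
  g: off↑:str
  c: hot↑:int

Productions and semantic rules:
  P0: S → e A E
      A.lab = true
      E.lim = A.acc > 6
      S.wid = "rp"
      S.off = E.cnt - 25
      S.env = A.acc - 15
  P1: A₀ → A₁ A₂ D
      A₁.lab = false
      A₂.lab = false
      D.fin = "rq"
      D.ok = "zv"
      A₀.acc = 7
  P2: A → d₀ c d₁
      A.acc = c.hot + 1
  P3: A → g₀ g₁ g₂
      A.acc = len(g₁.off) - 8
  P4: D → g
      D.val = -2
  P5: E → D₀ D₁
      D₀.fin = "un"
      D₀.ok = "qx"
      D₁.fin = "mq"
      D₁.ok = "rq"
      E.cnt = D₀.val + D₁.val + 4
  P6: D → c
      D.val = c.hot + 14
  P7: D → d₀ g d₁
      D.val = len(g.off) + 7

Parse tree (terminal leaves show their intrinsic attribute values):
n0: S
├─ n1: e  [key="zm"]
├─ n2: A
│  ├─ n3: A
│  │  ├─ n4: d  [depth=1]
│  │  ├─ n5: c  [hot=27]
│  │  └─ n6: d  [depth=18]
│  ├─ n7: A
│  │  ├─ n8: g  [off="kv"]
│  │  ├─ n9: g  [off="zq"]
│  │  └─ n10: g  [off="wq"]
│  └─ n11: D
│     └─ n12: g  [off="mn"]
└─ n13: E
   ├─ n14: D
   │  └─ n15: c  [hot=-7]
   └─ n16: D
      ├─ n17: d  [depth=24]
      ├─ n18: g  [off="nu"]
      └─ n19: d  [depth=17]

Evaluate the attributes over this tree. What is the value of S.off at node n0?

-5

1. n1.key = "zm"  [terminal]
2. n2.lab = true  [true]
3. n3.lab = false  [false]
4. n4.depth = 1  [terminal]
5. n5.hot = 27  [terminal]
6. n6.depth = 18  [terminal]
7. n3.acc = 28  [c.hot + 1]
8. n7.lab = false  [false]
9. n8.off = "kv"  [terminal]
10. n9.off = "zq"  [terminal]
11. n10.off = "wq"  [terminal]
12. n7.acc = -6  [len(g₁.off) - 8]
13. n11.fin = "rq"  ["rq"]
14. n11.ok = "zv"  ["zv"]
15. n12.off = "mn"  [terminal]
16. n11.val = -2  [-2]
17. n2.acc = 7  [7]
18. n13.lim = true  [A.acc > 6]
19. n14.fin = "un"  ["un"]
20. n14.ok = "qx"  ["qx"]
21. n15.hot = -7  [terminal]
22. n14.val = 7  [c.hot + 14]
23. n16.fin = "mq"  ["mq"]
24. n16.ok = "rq"  ["rq"]
25. n17.depth = 24  [terminal]
26. n18.off = "nu"  [terminal]
27. n19.depth = 17  [terminal]
28. n16.val = 9  [len(g.off) + 7]
29. n13.cnt = 20  [D₀.val + D₁.val + 4]
30. n0.wid = "rp"  ["rp"]
31. n0.off = -5  [E.cnt - 25]
32. n0.env = -8  [A.acc - 15]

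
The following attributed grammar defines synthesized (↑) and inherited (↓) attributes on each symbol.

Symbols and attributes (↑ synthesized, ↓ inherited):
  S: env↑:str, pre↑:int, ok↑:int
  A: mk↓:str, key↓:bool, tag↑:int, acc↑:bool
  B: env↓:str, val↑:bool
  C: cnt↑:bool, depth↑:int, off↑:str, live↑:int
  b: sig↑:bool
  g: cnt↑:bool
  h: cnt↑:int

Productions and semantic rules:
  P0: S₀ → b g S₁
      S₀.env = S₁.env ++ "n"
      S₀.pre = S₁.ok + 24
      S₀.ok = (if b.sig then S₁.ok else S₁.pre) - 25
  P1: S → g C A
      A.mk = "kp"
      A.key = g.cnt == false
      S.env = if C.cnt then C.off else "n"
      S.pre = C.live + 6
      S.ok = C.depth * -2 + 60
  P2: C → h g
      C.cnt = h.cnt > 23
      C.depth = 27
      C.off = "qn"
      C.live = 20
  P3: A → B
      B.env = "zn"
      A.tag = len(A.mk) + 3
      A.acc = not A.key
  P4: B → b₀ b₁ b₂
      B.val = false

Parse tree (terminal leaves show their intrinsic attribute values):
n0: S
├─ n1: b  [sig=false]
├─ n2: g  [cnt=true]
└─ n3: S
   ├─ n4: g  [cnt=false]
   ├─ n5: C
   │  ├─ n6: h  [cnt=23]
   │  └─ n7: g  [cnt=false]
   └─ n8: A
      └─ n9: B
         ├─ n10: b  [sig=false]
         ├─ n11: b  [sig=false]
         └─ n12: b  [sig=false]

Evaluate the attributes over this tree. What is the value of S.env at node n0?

"nn"

1. n1.sig = false  [terminal]
2. n2.cnt = true  [terminal]
3. n4.cnt = false  [terminal]
4. n6.cnt = 23  [terminal]
5. n7.cnt = false  [terminal]
6. n5.cnt = false  [h.cnt > 23]
7. n5.depth = 27  [27]
8. n5.off = "qn"  ["qn"]
9. n5.live = 20  [20]
10. n8.mk = "kp"  ["kp"]
11. n8.key = true  [g.cnt == false]
12. n9.env = "zn"  ["zn"]
13. n10.sig = false  [terminal]
14. n11.sig = false  [terminal]
15. n12.sig = false  [terminal]
16. n9.val = false  [false]
17. n8.tag = 5  [len(A.mk) + 3]
18. n8.acc = false  [not A.key]
19. n3.env = "n"  [if C.cnt then C.off else "n"]
20. n3.pre = 26  [C.live + 6]
21. n3.ok = 6  [C.depth * -2 + 60]
22. n0.env = "nn"  [S₁.env ++ "n"]
23. n0.pre = 30  [S₁.ok + 24]
24. n0.ok = 1  [(if b.sig then S₁.ok else S₁.pre) - 25]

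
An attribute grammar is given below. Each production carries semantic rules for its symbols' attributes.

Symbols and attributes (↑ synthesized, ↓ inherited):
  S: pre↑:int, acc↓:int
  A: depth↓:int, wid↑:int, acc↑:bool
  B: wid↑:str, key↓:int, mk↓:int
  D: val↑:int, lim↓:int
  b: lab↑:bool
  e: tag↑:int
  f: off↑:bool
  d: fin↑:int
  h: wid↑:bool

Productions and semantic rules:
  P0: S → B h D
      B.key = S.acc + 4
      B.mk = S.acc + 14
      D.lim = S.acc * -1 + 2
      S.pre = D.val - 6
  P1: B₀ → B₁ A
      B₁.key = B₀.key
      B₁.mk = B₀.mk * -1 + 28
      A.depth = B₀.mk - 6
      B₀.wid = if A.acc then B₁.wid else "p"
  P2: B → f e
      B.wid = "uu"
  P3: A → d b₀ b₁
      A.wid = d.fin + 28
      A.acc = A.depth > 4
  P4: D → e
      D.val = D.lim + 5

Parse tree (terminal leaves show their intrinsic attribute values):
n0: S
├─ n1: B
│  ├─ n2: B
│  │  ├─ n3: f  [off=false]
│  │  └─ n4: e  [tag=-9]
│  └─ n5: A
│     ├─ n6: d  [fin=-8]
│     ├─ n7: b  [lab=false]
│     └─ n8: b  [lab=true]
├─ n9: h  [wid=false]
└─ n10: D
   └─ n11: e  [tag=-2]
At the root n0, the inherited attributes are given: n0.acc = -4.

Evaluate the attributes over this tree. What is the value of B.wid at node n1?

1. n0.acc = -4  [given at root]
2. n1.key = 0  [S.acc + 4]
3. n1.mk = 10  [S.acc + 14]
4. n2.key = 0  [B₀.key]
5. n2.mk = 18  [B₀.mk * -1 + 28]
6. n3.off = false  [terminal]
7. n4.tag = -9  [terminal]
8. n2.wid = "uu"  ["uu"]
9. n5.depth = 4  [B₀.mk - 6]
10. n6.fin = -8  [terminal]
11. n7.lab = false  [terminal]
12. n8.lab = true  [terminal]
13. n5.wid = 20  [d.fin + 28]
14. n5.acc = false  [A.depth > 4]
15. n1.wid = "p"  [if A.acc then B₁.wid else "p"]
16. n9.wid = false  [terminal]
17. n10.lim = 6  [S.acc * -1 + 2]
18. n11.tag = -2  [terminal]
19. n10.val = 11  [D.lim + 5]
20. n0.pre = 5  [D.val - 6]

"p"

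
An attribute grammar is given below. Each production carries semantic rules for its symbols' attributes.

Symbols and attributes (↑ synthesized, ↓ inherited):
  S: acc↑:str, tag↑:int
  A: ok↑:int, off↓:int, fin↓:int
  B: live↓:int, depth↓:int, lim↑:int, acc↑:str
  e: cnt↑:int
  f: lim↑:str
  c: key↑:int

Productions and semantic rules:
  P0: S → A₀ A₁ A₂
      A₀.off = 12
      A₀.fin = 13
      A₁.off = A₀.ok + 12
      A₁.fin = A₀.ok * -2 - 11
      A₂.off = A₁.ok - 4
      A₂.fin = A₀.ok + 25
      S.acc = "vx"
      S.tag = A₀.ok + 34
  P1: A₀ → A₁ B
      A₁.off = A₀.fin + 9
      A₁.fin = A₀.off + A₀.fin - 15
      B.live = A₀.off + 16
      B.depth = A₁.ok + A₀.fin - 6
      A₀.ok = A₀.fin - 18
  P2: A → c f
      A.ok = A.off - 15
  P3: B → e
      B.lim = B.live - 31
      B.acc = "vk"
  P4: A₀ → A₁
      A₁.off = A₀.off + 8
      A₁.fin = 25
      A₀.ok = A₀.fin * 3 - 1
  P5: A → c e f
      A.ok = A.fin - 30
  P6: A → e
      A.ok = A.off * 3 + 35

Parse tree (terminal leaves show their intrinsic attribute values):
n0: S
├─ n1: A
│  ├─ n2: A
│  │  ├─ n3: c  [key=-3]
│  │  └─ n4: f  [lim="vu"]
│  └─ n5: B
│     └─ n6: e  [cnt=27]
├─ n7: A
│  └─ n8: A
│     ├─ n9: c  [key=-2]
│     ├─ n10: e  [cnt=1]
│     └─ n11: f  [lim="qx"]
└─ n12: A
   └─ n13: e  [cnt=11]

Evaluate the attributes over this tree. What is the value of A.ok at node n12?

1. n1.off = 12  [12]
2. n1.fin = 13  [13]
3. n2.off = 22  [A₀.fin + 9]
4. n2.fin = 10  [A₀.off + A₀.fin - 15]
5. n3.key = -3  [terminal]
6. n4.lim = "vu"  [terminal]
7. n2.ok = 7  [A.off - 15]
8. n5.live = 28  [A₀.off + 16]
9. n5.depth = 14  [A₁.ok + A₀.fin - 6]
10. n6.cnt = 27  [terminal]
11. n5.lim = -3  [B.live - 31]
12. n5.acc = "vk"  ["vk"]
13. n1.ok = -5  [A₀.fin - 18]
14. n7.off = 7  [A₀.ok + 12]
15. n7.fin = -1  [A₀.ok * -2 - 11]
16. n8.off = 15  [A₀.off + 8]
17. n8.fin = 25  [25]
18. n9.key = -2  [terminal]
19. n10.cnt = 1  [terminal]
20. n11.lim = "qx"  [terminal]
21. n8.ok = -5  [A.fin - 30]
22. n7.ok = -4  [A₀.fin * 3 - 1]
23. n12.off = -8  [A₁.ok - 4]
24. n12.fin = 20  [A₀.ok + 25]
25. n13.cnt = 11  [terminal]
26. n12.ok = 11  [A.off * 3 + 35]
27. n0.acc = "vx"  ["vx"]
28. n0.tag = 29  [A₀.ok + 34]

11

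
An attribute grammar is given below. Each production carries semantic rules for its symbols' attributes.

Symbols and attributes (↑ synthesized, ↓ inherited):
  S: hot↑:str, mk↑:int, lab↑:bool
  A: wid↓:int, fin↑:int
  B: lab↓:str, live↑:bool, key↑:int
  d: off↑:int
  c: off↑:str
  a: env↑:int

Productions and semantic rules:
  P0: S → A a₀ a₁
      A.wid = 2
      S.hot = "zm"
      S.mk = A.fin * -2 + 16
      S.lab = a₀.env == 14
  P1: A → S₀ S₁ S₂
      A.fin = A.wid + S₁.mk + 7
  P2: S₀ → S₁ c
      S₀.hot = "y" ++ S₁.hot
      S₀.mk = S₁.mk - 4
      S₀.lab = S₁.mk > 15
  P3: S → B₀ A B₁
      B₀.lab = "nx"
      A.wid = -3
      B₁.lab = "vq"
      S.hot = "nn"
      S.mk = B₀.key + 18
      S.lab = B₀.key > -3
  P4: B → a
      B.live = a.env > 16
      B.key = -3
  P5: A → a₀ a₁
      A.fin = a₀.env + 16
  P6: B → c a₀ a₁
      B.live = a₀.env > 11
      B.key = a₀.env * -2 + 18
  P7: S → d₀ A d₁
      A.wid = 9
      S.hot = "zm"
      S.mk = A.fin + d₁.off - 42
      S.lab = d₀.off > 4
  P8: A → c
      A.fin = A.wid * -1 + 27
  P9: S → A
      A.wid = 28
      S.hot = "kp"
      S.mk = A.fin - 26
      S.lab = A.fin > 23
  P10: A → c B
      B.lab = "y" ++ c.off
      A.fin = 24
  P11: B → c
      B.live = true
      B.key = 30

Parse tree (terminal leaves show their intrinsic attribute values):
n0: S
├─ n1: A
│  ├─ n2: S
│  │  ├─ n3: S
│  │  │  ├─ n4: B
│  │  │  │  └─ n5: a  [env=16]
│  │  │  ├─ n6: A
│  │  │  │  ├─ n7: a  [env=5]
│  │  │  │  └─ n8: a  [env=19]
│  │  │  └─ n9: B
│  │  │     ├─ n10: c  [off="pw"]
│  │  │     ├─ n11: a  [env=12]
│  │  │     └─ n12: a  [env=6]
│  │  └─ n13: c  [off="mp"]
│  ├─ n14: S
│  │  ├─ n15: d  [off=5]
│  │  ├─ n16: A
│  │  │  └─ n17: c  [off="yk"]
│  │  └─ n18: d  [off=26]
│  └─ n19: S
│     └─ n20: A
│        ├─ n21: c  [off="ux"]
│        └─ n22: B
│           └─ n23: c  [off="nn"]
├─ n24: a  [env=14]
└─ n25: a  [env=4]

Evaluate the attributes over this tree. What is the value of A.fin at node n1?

1. n1.wid = 2  [2]
2. n4.lab = "nx"  ["nx"]
3. n5.env = 16  [terminal]
4. n4.live = false  [a.env > 16]
5. n4.key = -3  [-3]
6. n6.wid = -3  [-3]
7. n7.env = 5  [terminal]
8. n8.env = 19  [terminal]
9. n6.fin = 21  [a₀.env + 16]
10. n9.lab = "vq"  ["vq"]
11. n10.off = "pw"  [terminal]
12. n11.env = 12  [terminal]
13. n12.env = 6  [terminal]
14. n9.live = true  [a₀.env > 11]
15. n9.key = -6  [a₀.env * -2 + 18]
16. n3.hot = "nn"  ["nn"]
17. n3.mk = 15  [B₀.key + 18]
18. n3.lab = false  [B₀.key > -3]
19. n13.off = "mp"  [terminal]
20. n2.hot = "ynn"  ["y" ++ S₁.hot]
21. n2.mk = 11  [S₁.mk - 4]
22. n2.lab = false  [S₁.mk > 15]
23. n15.off = 5  [terminal]
24. n16.wid = 9  [9]
25. n17.off = "yk"  [terminal]
26. n16.fin = 18  [A.wid * -1 + 27]
27. n18.off = 26  [terminal]
28. n14.hot = "zm"  ["zm"]
29. n14.mk = 2  [A.fin + d₁.off - 42]
30. n14.lab = true  [d₀.off > 4]
31. n20.wid = 28  [28]
32. n21.off = "ux"  [terminal]
33. n22.lab = "yux"  ["y" ++ c.off]
34. n23.off = "nn"  [terminal]
35. n22.live = true  [true]
36. n22.key = 30  [30]
37. n20.fin = 24  [24]
38. n19.hot = "kp"  ["kp"]
39. n19.mk = -2  [A.fin - 26]
40. n19.lab = true  [A.fin > 23]
41. n1.fin = 11  [A.wid + S₁.mk + 7]
42. n24.env = 14  [terminal]
43. n25.env = 4  [terminal]
44. n0.hot = "zm"  ["zm"]
45. n0.mk = -6  [A.fin * -2 + 16]
46. n0.lab = true  [a₀.env == 14]

11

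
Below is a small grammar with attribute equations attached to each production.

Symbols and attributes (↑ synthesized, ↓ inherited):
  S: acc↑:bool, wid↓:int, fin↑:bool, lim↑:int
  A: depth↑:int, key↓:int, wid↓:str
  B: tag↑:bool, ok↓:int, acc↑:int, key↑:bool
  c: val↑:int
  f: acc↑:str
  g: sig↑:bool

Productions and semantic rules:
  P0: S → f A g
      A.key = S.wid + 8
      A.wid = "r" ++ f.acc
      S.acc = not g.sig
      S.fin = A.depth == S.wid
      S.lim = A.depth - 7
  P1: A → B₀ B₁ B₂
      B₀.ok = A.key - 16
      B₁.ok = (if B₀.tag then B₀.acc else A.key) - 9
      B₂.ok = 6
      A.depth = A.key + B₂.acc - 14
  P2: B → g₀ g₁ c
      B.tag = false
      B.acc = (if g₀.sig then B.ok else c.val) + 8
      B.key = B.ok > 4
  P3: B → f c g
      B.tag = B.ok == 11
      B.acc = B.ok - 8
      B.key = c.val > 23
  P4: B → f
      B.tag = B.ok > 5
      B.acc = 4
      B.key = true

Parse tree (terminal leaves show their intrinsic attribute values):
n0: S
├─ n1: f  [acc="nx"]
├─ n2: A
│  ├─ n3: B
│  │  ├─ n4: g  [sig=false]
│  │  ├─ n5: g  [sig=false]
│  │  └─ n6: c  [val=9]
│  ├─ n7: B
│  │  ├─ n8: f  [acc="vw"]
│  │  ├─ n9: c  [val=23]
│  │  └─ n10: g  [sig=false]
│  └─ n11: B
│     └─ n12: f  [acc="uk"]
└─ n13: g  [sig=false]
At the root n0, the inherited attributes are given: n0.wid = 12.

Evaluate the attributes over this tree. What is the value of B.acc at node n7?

3

1. n0.wid = 12  [given at root]
2. n1.acc = "nx"  [terminal]
3. n2.key = 20  [S.wid + 8]
4. n2.wid = "rnx"  ["r" ++ f.acc]
5. n3.ok = 4  [A.key - 16]
6. n4.sig = false  [terminal]
7. n5.sig = false  [terminal]
8. n6.val = 9  [terminal]
9. n3.tag = false  [false]
10. n3.acc = 17  [(if g₀.sig then B.ok else c.val) + 8]
11. n3.key = false  [B.ok > 4]
12. n7.ok = 11  [(if B₀.tag then B₀.acc else A.key) - 9]
13. n8.acc = "vw"  [terminal]
14. n9.val = 23  [terminal]
15. n10.sig = false  [terminal]
16. n7.tag = true  [B.ok == 11]
17. n7.acc = 3  [B.ok - 8]
18. n7.key = false  [c.val > 23]
19. n11.ok = 6  [6]
20. n12.acc = "uk"  [terminal]
21. n11.tag = true  [B.ok > 5]
22. n11.acc = 4  [4]
23. n11.key = true  [true]
24. n2.depth = 10  [A.key + B₂.acc - 14]
25. n13.sig = false  [terminal]
26. n0.acc = true  [not g.sig]
27. n0.fin = false  [A.depth == S.wid]
28. n0.lim = 3  [A.depth - 7]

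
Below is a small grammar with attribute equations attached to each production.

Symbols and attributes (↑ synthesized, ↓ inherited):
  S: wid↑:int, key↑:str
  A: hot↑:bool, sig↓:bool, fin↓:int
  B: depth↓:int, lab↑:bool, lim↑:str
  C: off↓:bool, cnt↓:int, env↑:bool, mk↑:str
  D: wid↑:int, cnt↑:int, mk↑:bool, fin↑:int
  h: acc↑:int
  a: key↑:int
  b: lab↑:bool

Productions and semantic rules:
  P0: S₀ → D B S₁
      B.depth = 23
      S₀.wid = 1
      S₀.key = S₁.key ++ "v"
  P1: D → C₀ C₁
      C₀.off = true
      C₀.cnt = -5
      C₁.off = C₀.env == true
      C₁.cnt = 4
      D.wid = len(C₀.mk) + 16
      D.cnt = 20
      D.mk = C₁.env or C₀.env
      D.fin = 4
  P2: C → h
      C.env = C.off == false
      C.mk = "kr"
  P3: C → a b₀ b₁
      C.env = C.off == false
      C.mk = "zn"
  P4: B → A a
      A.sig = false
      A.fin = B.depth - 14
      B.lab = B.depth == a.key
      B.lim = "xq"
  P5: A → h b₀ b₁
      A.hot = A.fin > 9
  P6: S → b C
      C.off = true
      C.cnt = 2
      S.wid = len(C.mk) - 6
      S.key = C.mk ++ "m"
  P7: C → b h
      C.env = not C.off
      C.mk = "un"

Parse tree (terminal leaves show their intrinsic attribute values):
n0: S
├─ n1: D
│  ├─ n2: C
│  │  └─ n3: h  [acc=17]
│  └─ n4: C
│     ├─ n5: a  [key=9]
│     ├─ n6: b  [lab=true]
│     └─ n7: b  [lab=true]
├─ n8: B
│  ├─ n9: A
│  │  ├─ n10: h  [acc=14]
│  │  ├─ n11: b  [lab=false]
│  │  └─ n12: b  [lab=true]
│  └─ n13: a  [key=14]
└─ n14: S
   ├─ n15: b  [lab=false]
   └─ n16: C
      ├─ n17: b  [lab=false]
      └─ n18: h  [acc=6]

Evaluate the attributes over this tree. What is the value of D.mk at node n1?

1. n2.off = true  [true]
2. n2.cnt = -5  [-5]
3. n3.acc = 17  [terminal]
4. n2.env = false  [C.off == false]
5. n2.mk = "kr"  ["kr"]
6. n4.off = false  [C₀.env == true]
7. n4.cnt = 4  [4]
8. n5.key = 9  [terminal]
9. n6.lab = true  [terminal]
10. n7.lab = true  [terminal]
11. n4.env = true  [C.off == false]
12. n4.mk = "zn"  ["zn"]
13. n1.wid = 18  [len(C₀.mk) + 16]
14. n1.cnt = 20  [20]
15. n1.mk = true  [C₁.env or C₀.env]
16. n1.fin = 4  [4]
17. n8.depth = 23  [23]
18. n9.sig = false  [false]
19. n9.fin = 9  [B.depth - 14]
20. n10.acc = 14  [terminal]
21. n11.lab = false  [terminal]
22. n12.lab = true  [terminal]
23. n9.hot = false  [A.fin > 9]
24. n13.key = 14  [terminal]
25. n8.lab = false  [B.depth == a.key]
26. n8.lim = "xq"  ["xq"]
27. n15.lab = false  [terminal]
28. n16.off = true  [true]
29. n16.cnt = 2  [2]
30. n17.lab = false  [terminal]
31. n18.acc = 6  [terminal]
32. n16.env = false  [not C.off]
33. n16.mk = "un"  ["un"]
34. n14.wid = -4  [len(C.mk) - 6]
35. n14.key = "unm"  [C.mk ++ "m"]
36. n0.wid = 1  [1]
37. n0.key = "unmv"  [S₁.key ++ "v"]

true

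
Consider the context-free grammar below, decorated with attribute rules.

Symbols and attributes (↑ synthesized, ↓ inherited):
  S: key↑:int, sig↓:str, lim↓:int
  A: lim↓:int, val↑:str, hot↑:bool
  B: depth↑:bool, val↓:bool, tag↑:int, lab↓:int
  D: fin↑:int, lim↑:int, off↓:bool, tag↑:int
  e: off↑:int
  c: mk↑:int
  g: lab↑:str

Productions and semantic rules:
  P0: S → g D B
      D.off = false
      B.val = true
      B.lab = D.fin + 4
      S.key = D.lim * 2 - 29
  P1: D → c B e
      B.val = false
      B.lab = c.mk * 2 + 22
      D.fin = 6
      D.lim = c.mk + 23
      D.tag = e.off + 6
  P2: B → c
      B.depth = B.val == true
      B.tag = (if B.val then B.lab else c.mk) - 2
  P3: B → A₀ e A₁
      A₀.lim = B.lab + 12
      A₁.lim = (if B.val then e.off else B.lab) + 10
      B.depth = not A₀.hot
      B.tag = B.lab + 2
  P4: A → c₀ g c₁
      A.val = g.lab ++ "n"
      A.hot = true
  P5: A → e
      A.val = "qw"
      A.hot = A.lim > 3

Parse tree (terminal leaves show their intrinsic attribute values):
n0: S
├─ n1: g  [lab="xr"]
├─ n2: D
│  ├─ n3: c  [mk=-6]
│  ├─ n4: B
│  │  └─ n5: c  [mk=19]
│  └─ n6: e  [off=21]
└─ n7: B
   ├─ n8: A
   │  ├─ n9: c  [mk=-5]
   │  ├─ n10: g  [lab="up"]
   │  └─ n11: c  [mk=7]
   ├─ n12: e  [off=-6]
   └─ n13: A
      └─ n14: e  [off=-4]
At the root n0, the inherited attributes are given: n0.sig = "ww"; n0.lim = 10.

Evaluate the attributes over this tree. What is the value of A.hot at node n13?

1. n0.sig = "ww"  [given at root]
2. n0.lim = 10  [given at root]
3. n1.lab = "xr"  [terminal]
4. n2.off = false  [false]
5. n3.mk = -6  [terminal]
6. n4.val = false  [false]
7. n4.lab = 10  [c.mk * 2 + 22]
8. n5.mk = 19  [terminal]
9. n4.depth = false  [B.val == true]
10. n4.tag = 17  [(if B.val then B.lab else c.mk) - 2]
11. n6.off = 21  [terminal]
12. n2.fin = 6  [6]
13. n2.lim = 17  [c.mk + 23]
14. n2.tag = 27  [e.off + 6]
15. n7.val = true  [true]
16. n7.lab = 10  [D.fin + 4]
17. n8.lim = 22  [B.lab + 12]
18. n9.mk = -5  [terminal]
19. n10.lab = "up"  [terminal]
20. n11.mk = 7  [terminal]
21. n8.val = "upn"  [g.lab ++ "n"]
22. n8.hot = true  [true]
23. n12.off = -6  [terminal]
24. n13.lim = 4  [(if B.val then e.off else B.lab) + 10]
25. n14.off = -4  [terminal]
26. n13.val = "qw"  ["qw"]
27. n13.hot = true  [A.lim > 3]
28. n7.depth = false  [not A₀.hot]
29. n7.tag = 12  [B.lab + 2]
30. n0.key = 5  [D.lim * 2 - 29]

true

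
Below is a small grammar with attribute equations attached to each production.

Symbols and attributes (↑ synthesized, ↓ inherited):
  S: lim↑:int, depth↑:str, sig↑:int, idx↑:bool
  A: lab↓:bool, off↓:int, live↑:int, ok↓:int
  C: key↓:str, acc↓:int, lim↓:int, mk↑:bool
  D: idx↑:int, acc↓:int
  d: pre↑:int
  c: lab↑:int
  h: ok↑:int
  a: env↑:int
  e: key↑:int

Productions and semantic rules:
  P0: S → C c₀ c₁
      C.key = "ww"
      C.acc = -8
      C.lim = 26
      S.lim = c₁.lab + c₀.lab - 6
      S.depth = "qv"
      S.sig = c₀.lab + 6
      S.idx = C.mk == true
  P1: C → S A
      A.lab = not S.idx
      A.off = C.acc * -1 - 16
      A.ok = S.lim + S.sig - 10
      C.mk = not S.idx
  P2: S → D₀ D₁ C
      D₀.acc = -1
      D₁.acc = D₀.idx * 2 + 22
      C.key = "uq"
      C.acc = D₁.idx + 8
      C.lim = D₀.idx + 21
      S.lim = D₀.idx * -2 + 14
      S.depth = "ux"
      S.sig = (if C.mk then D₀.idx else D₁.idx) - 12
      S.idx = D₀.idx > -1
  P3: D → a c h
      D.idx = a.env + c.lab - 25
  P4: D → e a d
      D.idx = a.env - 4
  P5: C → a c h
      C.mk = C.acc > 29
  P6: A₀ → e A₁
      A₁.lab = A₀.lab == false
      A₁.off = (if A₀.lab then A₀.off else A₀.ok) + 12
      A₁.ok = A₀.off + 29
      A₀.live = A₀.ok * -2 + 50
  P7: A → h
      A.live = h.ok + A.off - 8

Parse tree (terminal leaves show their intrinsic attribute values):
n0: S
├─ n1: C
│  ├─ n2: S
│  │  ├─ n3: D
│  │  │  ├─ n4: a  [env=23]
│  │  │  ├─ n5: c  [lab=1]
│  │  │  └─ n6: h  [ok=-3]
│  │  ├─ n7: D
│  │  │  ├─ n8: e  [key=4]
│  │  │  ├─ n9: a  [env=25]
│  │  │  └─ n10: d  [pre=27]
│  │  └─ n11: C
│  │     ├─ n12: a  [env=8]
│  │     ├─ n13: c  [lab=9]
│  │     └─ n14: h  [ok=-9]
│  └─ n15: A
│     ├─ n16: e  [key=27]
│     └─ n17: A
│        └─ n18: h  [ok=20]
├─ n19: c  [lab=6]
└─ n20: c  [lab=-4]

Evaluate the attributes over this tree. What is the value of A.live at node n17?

16

1. n1.key = "ww"  ["ww"]
2. n1.acc = -8  [-8]
3. n1.lim = 26  [26]
4. n3.acc = -1  [-1]
5. n4.env = 23  [terminal]
6. n5.lab = 1  [terminal]
7. n6.ok = -3  [terminal]
8. n3.idx = -1  [a.env + c.lab - 25]
9. n7.acc = 20  [D₀.idx * 2 + 22]
10. n8.key = 4  [terminal]
11. n9.env = 25  [terminal]
12. n10.pre = 27  [terminal]
13. n7.idx = 21  [a.env - 4]
14. n11.key = "uq"  ["uq"]
15. n11.acc = 29  [D₁.idx + 8]
16. n11.lim = 20  [D₀.idx + 21]
17. n12.env = 8  [terminal]
18. n13.lab = 9  [terminal]
19. n14.ok = -9  [terminal]
20. n11.mk = false  [C.acc > 29]
21. n2.lim = 16  [D₀.idx * -2 + 14]
22. n2.depth = "ux"  ["ux"]
23. n2.sig = 9  [(if C.mk then D₀.idx else D₁.idx) - 12]
24. n2.idx = false  [D₀.idx > -1]
25. n15.lab = true  [not S.idx]
26. n15.off = -8  [C.acc * -1 - 16]
27. n15.ok = 15  [S.lim + S.sig - 10]
28. n16.key = 27  [terminal]
29. n17.lab = false  [A₀.lab == false]
30. n17.off = 4  [(if A₀.lab then A₀.off else A₀.ok) + 12]
31. n17.ok = 21  [A₀.off + 29]
32. n18.ok = 20  [terminal]
33. n17.live = 16  [h.ok + A.off - 8]
34. n15.live = 20  [A₀.ok * -2 + 50]
35. n1.mk = true  [not S.idx]
36. n19.lab = 6  [terminal]
37. n20.lab = -4  [terminal]
38. n0.lim = -4  [c₁.lab + c₀.lab - 6]
39. n0.depth = "qv"  ["qv"]
40. n0.sig = 12  [c₀.lab + 6]
41. n0.idx = true  [C.mk == true]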